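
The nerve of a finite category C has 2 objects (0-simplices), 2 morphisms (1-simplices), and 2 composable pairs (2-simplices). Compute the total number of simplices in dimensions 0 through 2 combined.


The 2-skeleton of the nerve N(C) consists of simplices in dimensions 0, 1, 2:
  |N(C)_0| = 2 (objects)
  |N(C)_1| = 2 (morphisms)
  |N(C)_2| = 2 (composable pairs)
Total = 2 + 2 + 2 = 6

6


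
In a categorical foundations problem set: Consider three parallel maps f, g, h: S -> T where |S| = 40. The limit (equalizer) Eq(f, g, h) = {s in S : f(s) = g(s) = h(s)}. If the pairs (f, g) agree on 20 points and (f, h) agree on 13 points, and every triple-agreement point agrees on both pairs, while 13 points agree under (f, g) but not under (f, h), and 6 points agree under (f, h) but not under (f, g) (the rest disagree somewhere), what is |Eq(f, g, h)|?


Eq(f, g, h) is the triple-agreement set: points in S where all three
maps take the same value. Using inclusion-exclusion on the pairwise data:
Pair (f, g) agrees on 20 points; pair (f, h) on 13 points.
Points agreeing under (f, g) but not (f, h) = 13; under (f, h) but not (f, g) = 6.
Triple-agreement = agreement-in-(f, g) minus points that agree under (f, g) but not (f, h):
|Eq(f, g, h)| = 20 - 13 = 7
(cross-check via (f, h): 13 - 6 = 7.)

7


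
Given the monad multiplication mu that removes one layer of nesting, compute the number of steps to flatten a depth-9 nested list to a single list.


Each application of mu: T^2 -> T removes one layer of nesting.
Starting at depth 9 (i.e., T^9(X)), we need to reach T(X).
Number of mu applications = 9 - 1 = 8

8


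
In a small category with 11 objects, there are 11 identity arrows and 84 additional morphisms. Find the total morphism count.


Each object has an identity morphism, giving 11 identities.
Adding the 84 non-identity morphisms:
Total = 11 + 84 = 95

95


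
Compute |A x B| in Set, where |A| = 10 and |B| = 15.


In Set, the product A x B is the Cartesian product.
By the universal property, |A x B| = |A| * |B|.
|A x B| = 10 * 15 = 150

150


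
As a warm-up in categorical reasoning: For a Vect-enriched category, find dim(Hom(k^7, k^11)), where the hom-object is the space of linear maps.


In Vect-enriched categories, Hom(k^n, k^m) is the space of m x n matrices.
dim(Hom(k^7, k^11)) = 11 * 7 = 77

77


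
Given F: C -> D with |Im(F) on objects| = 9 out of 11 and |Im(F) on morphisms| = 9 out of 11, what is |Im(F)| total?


The image of F consists of distinct objects and distinct morphisms.
|Im(F)| on objects = 9
|Im(F)| on morphisms = 9
Total image cardinality = 9 + 9 = 18

18


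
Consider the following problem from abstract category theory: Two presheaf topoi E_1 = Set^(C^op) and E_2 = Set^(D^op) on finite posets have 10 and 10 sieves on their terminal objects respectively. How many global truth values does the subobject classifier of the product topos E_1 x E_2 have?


In a product of presheaf topoi E_1 x E_2, the subobject classifier
is Omega = Omega_1 x Omega_2 (componentwise), so
|Omega(top)| = |Omega_1(top_1)| * |Omega_2(top_2)|.
= 10 * 10 = 100.

100


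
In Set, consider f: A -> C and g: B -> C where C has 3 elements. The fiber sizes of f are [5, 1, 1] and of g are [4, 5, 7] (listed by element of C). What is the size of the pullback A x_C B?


The pullback A x_C B consists of pairs (a, b) with f(a) = g(b).
For each element c in C, the fiber product has |f^-1(c)| * |g^-1(c)| elements.
Summing over C: 5 * 4 + 1 * 5 + 1 * 7
= 20 + 5 + 7 = 32

32


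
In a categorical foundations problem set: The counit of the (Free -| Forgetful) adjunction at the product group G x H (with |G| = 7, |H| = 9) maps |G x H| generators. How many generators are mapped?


The counit epsilon_K: F(U(K)) -> K of the Free-Forgetful adjunction
maps |K| generators of F(U(K)) into K. For K = G x H (the product group),
|G x H| = |G| * |H|.
Total generators mapped = 7 * 9 = 63.

63


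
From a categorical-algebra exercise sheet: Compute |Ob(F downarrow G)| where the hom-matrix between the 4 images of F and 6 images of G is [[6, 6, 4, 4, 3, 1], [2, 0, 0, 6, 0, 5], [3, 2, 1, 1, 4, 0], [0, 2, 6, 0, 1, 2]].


Objects of (F downarrow G) are triples (a, b, h: F(a)->G(b)).
The count equals the sum of all entries in the hom-matrix.
sum(row 0) = 24
sum(row 1) = 13
sum(row 2) = 11
sum(row 3) = 11
Grand total = 59

59


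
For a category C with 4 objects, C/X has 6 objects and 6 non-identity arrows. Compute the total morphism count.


In the slice category C/X, objects are morphisms to X.
Identity morphisms: 6 (one per object of C/X).
Non-identity morphisms: 6.
Total = 6 + 6 = 12

12


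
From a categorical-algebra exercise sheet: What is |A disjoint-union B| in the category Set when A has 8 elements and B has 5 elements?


In Set, the coproduct A + B is the disjoint union.
|A + B| = |A| + |B| = 8 + 5 = 13

13


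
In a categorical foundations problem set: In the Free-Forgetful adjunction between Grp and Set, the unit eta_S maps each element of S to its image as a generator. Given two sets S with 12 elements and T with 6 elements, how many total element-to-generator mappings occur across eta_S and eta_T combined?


The unit eta_X: X -> U(F(X)) of the Free-Forgetful adjunction
maps each element of X to a generator of F(X). For X = S + T (disjoint
union in Set), |S + T| = |S| + |T|.
Total mappings = 12 + 6 = 18.

18


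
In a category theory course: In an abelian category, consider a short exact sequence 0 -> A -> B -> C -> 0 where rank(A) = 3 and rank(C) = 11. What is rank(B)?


For a short exact sequence 0 -> A -> B -> C -> 0,
rank is additive: rank(B) = rank(A) + rank(C).
rank(B) = 3 + 11 = 14

14


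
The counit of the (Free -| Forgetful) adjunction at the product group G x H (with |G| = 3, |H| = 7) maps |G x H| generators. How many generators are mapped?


The counit epsilon_K: F(U(K)) -> K of the Free-Forgetful adjunction
maps |K| generators of F(U(K)) into K. For K = G x H (the product group),
|G x H| = |G| * |H|.
Total generators mapped = 3 * 7 = 21.

21


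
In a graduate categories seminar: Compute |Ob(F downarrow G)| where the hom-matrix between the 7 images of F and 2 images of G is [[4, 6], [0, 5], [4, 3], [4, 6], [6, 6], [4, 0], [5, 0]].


Objects of (F downarrow G) are triples (a, b, h: F(a)->G(b)).
The count equals the sum of all entries in the hom-matrix.
sum(row 0) = 10
sum(row 1) = 5
sum(row 2) = 7
sum(row 3) = 10
sum(row 4) = 12
sum(row 5) = 4
sum(row 6) = 5
Grand total = 53

53


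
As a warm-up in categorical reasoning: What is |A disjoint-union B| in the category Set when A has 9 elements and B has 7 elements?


In Set, the coproduct A + B is the disjoint union.
|A + B| = |A| + |B| = 9 + 7 = 16

16


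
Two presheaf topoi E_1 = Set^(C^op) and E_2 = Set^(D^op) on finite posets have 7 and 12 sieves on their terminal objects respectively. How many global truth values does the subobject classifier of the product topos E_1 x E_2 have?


In a product of presheaf topoi E_1 x E_2, the subobject classifier
is Omega = Omega_1 x Omega_2 (componentwise), so
|Omega(top)| = |Omega_1(top_1)| * |Omega_2(top_2)|.
= 7 * 12 = 84.

84


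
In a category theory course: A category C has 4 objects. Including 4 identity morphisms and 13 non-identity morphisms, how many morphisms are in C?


Each object has an identity morphism, giving 4 identities.
Adding the 13 non-identity morphisms:
Total = 4 + 13 = 17

17


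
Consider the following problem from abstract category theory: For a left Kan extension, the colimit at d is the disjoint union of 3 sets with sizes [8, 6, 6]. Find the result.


Pointwise, the left Kan extension (Lan_F H)(d) is the colimit, indexed
by the comma category (F downarrow d), of H composed with the
projection (F downarrow d) -> C. Here that colimit is given
as a coproduct (disjoint union) of sets, so its cardinality is the
sum of the sizes of the summands.
Coproduct of sets with sizes: 8 + 6 + 6
= 20

20


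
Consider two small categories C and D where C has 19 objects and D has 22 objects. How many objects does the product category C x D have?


The product category C x D has objects that are pairs (c, d).
Number of pairs = |Ob(C)| * |Ob(D)| = 19 * 22 = 418

418


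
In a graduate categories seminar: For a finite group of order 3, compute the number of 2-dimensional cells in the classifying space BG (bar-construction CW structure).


In the bar-construction CW model of BG, the n-cells are indexed by
n-tuples [g_1|...|g_n] of non-identity elements of G (degenerate
simplices with some g_i = e do not contribute cells), so there are
(|G| - 1)^n n-cells.
For dim = 2 with |G| = 3:
cells = (3 - 1)^2 = 2^2 = 4

4


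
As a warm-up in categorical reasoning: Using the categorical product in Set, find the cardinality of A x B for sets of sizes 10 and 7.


In Set, the product A x B is the Cartesian product.
By the universal property, |A x B| = |A| * |B|.
|A x B| = 10 * 7 = 70

70


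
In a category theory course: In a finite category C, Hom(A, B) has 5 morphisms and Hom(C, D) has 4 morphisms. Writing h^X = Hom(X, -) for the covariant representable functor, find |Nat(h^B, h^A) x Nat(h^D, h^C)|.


By the Yoneda lemma, Nat(h^B, h^A) is isomorphic to Hom(A, B),
so |Nat(h^B, h^A)| = |Hom(A, B)| and |Nat(h^D, h^C)| = |Hom(C, D)|.
|Hom(A, B)| = 5, |Hom(C, D)| = 4.
|Nat(h^B, h^A) x Nat(h^D, h^C)| = 5 * 4 = 20

20


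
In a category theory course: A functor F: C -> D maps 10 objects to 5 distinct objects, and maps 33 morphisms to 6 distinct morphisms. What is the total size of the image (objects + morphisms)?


The image of F consists of distinct objects and distinct morphisms.
|Im(F)| on objects = 5
|Im(F)| on morphisms = 6
Total image cardinality = 5 + 6 = 11

11


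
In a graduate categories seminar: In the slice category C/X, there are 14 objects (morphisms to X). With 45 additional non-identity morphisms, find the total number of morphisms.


In the slice category C/X, objects are morphisms to X.
Identity morphisms: 14 (one per object of C/X).
Non-identity morphisms: 45.
Total = 14 + 45 = 59

59


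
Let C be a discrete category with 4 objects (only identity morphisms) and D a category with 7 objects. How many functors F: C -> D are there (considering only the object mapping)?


A functor from a discrete category C to D is determined by
where each object maps. Each of the 4 objects of C can map
to any of the 7 objects of D independently.
Number of functors = 7^4 = 2401

2401


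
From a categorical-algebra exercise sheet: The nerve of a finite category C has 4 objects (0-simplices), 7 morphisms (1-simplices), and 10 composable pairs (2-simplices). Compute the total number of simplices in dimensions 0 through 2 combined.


The 2-skeleton of the nerve N(C) consists of simplices in dimensions 0, 1, 2:
  |N(C)_0| = 4 (objects)
  |N(C)_1| = 7 (morphisms)
  |N(C)_2| = 10 (composable pairs)
Total = 4 + 7 + 10 = 21

21


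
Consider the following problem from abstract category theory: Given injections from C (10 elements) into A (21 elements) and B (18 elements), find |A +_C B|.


The pushout A +_C B identifies the images of C in A and B.
|A +_C B| = |A| + |B| - |C| (for injections).
= 21 + 18 - 10 = 29

29


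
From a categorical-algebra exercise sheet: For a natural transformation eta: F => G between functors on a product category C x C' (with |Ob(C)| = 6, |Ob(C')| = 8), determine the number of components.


A natural transformation eta: F => G assigns one component morphism per
object of the domain category.
The domain is the product category C x C', so
|Ob(C x C')| = |Ob(C)| * |Ob(C')| = 6 * 8 = 48.
Therefore eta has 48 component morphisms.

48


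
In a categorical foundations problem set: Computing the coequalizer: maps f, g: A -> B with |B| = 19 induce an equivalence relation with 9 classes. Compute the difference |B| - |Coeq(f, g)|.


The coequalizer Coeq(f, g) = B / ~ has one element per equivalence class.
|B| = 19, |Coeq(f, g)| = 9.
|B| - |Coeq(f, g)| = 19 - 9 = 10.

10


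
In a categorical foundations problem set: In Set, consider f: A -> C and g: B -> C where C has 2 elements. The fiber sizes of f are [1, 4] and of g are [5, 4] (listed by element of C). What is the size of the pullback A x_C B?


The pullback A x_C B consists of pairs (a, b) with f(a) = g(b).
For each element c in C, the fiber product has |f^-1(c)| * |g^-1(c)| elements.
Summing over C: 1 * 5 + 4 * 4
= 5 + 16 = 21

21


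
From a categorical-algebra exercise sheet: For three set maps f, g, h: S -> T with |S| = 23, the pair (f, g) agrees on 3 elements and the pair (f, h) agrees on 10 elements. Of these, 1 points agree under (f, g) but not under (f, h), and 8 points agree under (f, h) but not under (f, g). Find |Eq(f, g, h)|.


Eq(f, g, h) is the triple-agreement set: points in S where all three
maps take the same value. Using inclusion-exclusion on the pairwise data:
Pair (f, g) agrees on 3 points; pair (f, h) on 10 points.
Points agreeing under (f, g) but not (f, h) = 1; under (f, h) but not (f, g) = 8.
Triple-agreement = agreement-in-(f, g) minus points that agree under (f, g) but not (f, h):
|Eq(f, g, h)| = 3 - 1 = 2
(cross-check via (f, h): 10 - 8 = 2.)

2


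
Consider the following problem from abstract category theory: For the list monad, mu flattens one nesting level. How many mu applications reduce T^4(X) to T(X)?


Each application of mu: T^2 -> T removes one layer of nesting.
Starting at depth 4 (i.e., T^4(X)), we need to reach T(X).
Number of mu applications = 4 - 1 = 3

3


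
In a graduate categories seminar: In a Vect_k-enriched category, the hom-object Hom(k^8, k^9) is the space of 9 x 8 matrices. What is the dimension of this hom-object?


In Vect-enriched categories, Hom(k^n, k^m) is the space of m x n matrices.
dim(Hom(k^8, k^9)) = 9 * 8 = 72

72


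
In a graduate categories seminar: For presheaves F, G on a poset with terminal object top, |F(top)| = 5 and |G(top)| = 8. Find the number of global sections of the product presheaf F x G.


Global sections of a presheaf on a poset with terminal top satisfy
Gamma(H) ~ H(top). Presheaves admit pointwise products, so
(F x G)(top) = F(top) x G(top) (Cartesian product).
|Gamma(F x G)| = |F(top)| * |G(top)| = 5 * 8 = 40.

40


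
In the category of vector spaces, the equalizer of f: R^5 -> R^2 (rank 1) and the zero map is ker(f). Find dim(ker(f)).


The equalizer of f and the zero map is ker(f).
By the rank-nullity theorem: dim(ker(f)) = dim(domain) - rank(f).
dim(ker(f)) = 5 - 1 = 4

4


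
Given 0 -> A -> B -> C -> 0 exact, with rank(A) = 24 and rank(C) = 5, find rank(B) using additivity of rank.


For a short exact sequence 0 -> A -> B -> C -> 0,
rank is additive: rank(B) = rank(A) + rank(C).
rank(B) = 24 + 5 = 29

29


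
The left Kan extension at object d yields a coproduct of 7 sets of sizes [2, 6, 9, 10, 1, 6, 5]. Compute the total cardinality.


Pointwise, the left Kan extension (Lan_F H)(d) is the colimit, indexed
by the comma category (F downarrow d), of H composed with the
projection (F downarrow d) -> C. Here that colimit is given
as a coproduct (disjoint union) of sets, so its cardinality is the
sum of the sizes of the summands.
Coproduct of sets with sizes: 2 + 6 + 9 + 10 + 1 + 6 + 5
= 39

39


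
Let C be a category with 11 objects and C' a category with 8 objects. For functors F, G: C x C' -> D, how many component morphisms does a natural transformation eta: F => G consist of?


A natural transformation eta: F => G assigns one component morphism per
object of the domain category.
The domain is the product category C x C', so
|Ob(C x C')| = |Ob(C)| * |Ob(C')| = 11 * 8 = 88.
Therefore eta has 88 component morphisms.

88


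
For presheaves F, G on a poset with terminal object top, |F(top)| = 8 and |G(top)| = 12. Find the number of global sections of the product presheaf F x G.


Global sections of a presheaf on a poset with terminal top satisfy
Gamma(H) ~ H(top). Presheaves admit pointwise products, so
(F x G)(top) = F(top) x G(top) (Cartesian product).
|Gamma(F x G)| = |F(top)| * |G(top)| = 8 * 12 = 96.

96


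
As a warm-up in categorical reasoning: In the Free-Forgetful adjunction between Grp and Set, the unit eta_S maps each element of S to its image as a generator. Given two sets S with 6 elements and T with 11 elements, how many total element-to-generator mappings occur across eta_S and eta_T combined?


The unit eta_X: X -> U(F(X)) of the Free-Forgetful adjunction
maps each element of X to a generator of F(X). For X = S + T (disjoint
union in Set), |S + T| = |S| + |T|.
Total mappings = 6 + 11 = 17.

17


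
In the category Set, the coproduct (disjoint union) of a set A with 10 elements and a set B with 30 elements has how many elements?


In Set, the coproduct A + B is the disjoint union.
|A + B| = |A| + |B| = 10 + 30 = 40

40


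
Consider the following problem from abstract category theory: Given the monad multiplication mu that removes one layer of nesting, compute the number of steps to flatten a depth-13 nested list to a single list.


Each application of mu: T^2 -> T removes one layer of nesting.
Starting at depth 13 (i.e., T^13(X)), we need to reach T(X).
Number of mu applications = 13 - 1 = 12

12


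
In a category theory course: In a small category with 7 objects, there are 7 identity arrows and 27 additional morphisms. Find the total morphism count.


Each object has an identity morphism, giving 7 identities.
Adding the 27 non-identity morphisms:
Total = 7 + 27 = 34

34


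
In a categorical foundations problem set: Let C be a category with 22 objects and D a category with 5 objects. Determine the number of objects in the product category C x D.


The product category C x D has objects that are pairs (c, d).
Number of pairs = |Ob(C)| * |Ob(D)| = 22 * 5 = 110

110


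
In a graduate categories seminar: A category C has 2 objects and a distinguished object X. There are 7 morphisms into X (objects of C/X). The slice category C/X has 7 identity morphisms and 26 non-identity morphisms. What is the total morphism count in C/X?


In the slice category C/X, objects are morphisms to X.
Identity morphisms: 7 (one per object of C/X).
Non-identity morphisms: 26.
Total = 7 + 26 = 33

33


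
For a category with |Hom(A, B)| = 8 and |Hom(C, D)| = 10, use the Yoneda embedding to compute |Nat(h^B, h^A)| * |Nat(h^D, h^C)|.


By the Yoneda lemma, Nat(h^B, h^A) is isomorphic to Hom(A, B),
so |Nat(h^B, h^A)| = |Hom(A, B)| and |Nat(h^D, h^C)| = |Hom(C, D)|.
|Hom(A, B)| = 8, |Hom(C, D)| = 10.
|Nat(h^B, h^A) x Nat(h^D, h^C)| = 8 * 10 = 80

80


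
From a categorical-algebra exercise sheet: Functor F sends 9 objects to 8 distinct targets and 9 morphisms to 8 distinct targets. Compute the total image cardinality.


The image of F consists of distinct objects and distinct morphisms.
|Im(F)| on objects = 8
|Im(F)| on morphisms = 8
Total image cardinality = 8 + 8 = 16

16


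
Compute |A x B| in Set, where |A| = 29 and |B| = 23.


In Set, the product A x B is the Cartesian product.
By the universal property, |A x B| = |A| * |B|.
|A x B| = 29 * 23 = 667

667


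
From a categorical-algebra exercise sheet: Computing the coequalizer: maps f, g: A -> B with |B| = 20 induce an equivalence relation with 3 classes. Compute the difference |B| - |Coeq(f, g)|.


The coequalizer Coeq(f, g) = B / ~ has one element per equivalence class.
|B| = 20, |Coeq(f, g)| = 3.
|B| - |Coeq(f, g)| = 20 - 3 = 17.

17


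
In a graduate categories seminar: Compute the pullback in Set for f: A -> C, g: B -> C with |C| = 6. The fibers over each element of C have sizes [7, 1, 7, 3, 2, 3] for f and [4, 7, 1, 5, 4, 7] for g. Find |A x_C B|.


The pullback A x_C B consists of pairs (a, b) with f(a) = g(b).
For each element c in C, the fiber product has |f^-1(c)| * |g^-1(c)| elements.
Summing over C: 7 * 4 + 1 * 7 + 7 * 1 + 3 * 5 + 2 * 4 + 3 * 7
= 28 + 7 + 7 + 15 + 8 + 21 = 86

86


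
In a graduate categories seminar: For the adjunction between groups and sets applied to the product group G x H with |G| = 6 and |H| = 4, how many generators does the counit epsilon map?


The counit epsilon_K: F(U(K)) -> K of the Free-Forgetful adjunction
maps |K| generators of F(U(K)) into K. For K = G x H (the product group),
|G x H| = |G| * |H|.
Total generators mapped = 6 * 4 = 24.

24


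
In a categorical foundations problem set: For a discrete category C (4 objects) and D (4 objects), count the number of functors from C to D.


A functor from a discrete category C to D is determined by
where each object maps. Each of the 4 objects of C can map
to any of the 4 objects of D independently.
Number of functors = 4^4 = 256

256


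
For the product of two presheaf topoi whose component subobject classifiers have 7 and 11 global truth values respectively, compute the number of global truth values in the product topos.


In a product of presheaf topoi E_1 x E_2, the subobject classifier
is Omega = Omega_1 x Omega_2 (componentwise), so
|Omega(top)| = |Omega_1(top_1)| * |Omega_2(top_2)|.
= 7 * 11 = 77.

77


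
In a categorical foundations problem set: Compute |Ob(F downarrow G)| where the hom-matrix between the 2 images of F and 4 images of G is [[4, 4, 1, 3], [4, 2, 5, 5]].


Objects of (F downarrow G) are triples (a, b, h: F(a)->G(b)).
The count equals the sum of all entries in the hom-matrix.
sum(row 0) = 12
sum(row 1) = 16
Grand total = 28

28


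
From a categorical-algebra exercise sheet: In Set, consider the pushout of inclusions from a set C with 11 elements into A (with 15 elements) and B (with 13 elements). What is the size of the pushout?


The pushout A +_C B identifies the images of C in A and B.
|A +_C B| = |A| + |B| - |C| (for injections).
= 15 + 13 - 11 = 17

17


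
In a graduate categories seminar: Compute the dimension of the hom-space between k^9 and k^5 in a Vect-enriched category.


In Vect-enriched categories, Hom(k^n, k^m) is the space of m x n matrices.
dim(Hom(k^9, k^5)) = 5 * 9 = 45

45


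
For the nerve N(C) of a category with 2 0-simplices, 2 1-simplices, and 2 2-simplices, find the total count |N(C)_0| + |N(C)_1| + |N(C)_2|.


The 2-skeleton of the nerve N(C) consists of simplices in dimensions 0, 1, 2:
  |N(C)_0| = 2 (objects)
  |N(C)_1| = 2 (morphisms)
  |N(C)_2| = 2 (composable pairs)
Total = 2 + 2 + 2 = 6

6


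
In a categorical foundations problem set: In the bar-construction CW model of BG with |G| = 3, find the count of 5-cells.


In the bar-construction CW model of BG, the n-cells are indexed by
n-tuples [g_1|...|g_n] of non-identity elements of G (degenerate
simplices with some g_i = e do not contribute cells), so there are
(|G| - 1)^n n-cells.
For dim = 5 with |G| = 3:
cells = (3 - 1)^5 = 2^5 = 32

32


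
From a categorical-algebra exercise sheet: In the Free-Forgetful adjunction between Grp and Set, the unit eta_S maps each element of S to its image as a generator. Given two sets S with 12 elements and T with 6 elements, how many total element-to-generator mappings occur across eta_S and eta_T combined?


The unit eta_X: X -> U(F(X)) of the Free-Forgetful adjunction
maps each element of X to a generator of F(X). For X = S + T (disjoint
union in Set), |S + T| = |S| + |T|.
Total mappings = 12 + 6 = 18.

18


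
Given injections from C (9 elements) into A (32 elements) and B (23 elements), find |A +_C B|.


The pushout A +_C B identifies the images of C in A and B.
|A +_C B| = |A| + |B| - |C| (for injections).
= 32 + 23 - 9 = 46

46


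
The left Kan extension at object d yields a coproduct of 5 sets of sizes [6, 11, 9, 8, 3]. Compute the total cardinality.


Pointwise, the left Kan extension (Lan_F H)(d) is the colimit, indexed
by the comma category (F downarrow d), of H composed with the
projection (F downarrow d) -> C. Here that colimit is given
as a coproduct (disjoint union) of sets, so its cardinality is the
sum of the sizes of the summands.
Coproduct of sets with sizes: 6 + 11 + 9 + 8 + 3
= 37

37


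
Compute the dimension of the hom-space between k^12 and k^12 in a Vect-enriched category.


In Vect-enriched categories, Hom(k^n, k^m) is the space of m x n matrices.
dim(Hom(k^12, k^12)) = 12 * 12 = 144

144


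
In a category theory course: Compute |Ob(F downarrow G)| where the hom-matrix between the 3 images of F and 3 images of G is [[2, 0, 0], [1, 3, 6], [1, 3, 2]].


Objects of (F downarrow G) are triples (a, b, h: F(a)->G(b)).
The count equals the sum of all entries in the hom-matrix.
sum(row 0) = 2
sum(row 1) = 10
sum(row 2) = 6
Grand total = 18

18


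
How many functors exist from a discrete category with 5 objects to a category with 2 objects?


A functor from a discrete category C to D is determined by
where each object maps. Each of the 5 objects of C can map
to any of the 2 objects of D independently.
Number of functors = 2^5 = 32

32


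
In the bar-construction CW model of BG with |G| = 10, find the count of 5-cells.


In the bar-construction CW model of BG, the n-cells are indexed by
n-tuples [g_1|...|g_n] of non-identity elements of G (degenerate
simplices with some g_i = e do not contribute cells), so there are
(|G| - 1)^n n-cells.
For dim = 5 with |G| = 10:
cells = (10 - 1)^5 = 9^5 = 59049

59049


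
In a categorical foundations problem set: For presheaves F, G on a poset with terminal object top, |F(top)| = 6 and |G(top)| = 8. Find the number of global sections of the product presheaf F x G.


Global sections of a presheaf on a poset with terminal top satisfy
Gamma(H) ~ H(top). Presheaves admit pointwise products, so
(F x G)(top) = F(top) x G(top) (Cartesian product).
|Gamma(F x G)| = |F(top)| * |G(top)| = 6 * 8 = 48.

48


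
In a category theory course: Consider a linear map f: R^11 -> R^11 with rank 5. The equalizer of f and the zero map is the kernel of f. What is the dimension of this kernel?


The equalizer of f and the zero map is ker(f).
By the rank-nullity theorem: dim(ker(f)) = dim(domain) - rank(f).
dim(ker(f)) = 11 - 5 = 6

6


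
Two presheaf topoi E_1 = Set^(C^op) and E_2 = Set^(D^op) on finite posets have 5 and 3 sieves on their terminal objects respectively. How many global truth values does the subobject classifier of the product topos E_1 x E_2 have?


In a product of presheaf topoi E_1 x E_2, the subobject classifier
is Omega = Omega_1 x Omega_2 (componentwise), so
|Omega(top)| = |Omega_1(top_1)| * |Omega_2(top_2)|.
= 5 * 3 = 15.

15


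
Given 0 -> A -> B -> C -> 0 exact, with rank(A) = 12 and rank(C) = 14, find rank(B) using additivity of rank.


For a short exact sequence 0 -> A -> B -> C -> 0,
rank is additive: rank(B) = rank(A) + rank(C).
rank(B) = 12 + 14 = 26

26


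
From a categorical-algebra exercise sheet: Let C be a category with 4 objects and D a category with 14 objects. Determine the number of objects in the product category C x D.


The product category C x D has objects that are pairs (c, d).
Number of pairs = |Ob(C)| * |Ob(D)| = 4 * 14 = 56

56


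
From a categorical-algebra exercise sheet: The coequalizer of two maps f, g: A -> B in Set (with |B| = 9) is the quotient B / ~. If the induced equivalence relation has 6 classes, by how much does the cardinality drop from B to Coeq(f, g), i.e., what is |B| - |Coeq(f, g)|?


The coequalizer Coeq(f, g) = B / ~ has one element per equivalence class.
|B| = 9, |Coeq(f, g)| = 6.
|B| - |Coeq(f, g)| = 9 - 6 = 3.

3


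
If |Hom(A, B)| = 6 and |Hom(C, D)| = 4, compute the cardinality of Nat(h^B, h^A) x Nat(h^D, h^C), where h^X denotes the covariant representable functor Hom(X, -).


By the Yoneda lemma, Nat(h^B, h^A) is isomorphic to Hom(A, B),
so |Nat(h^B, h^A)| = |Hom(A, B)| and |Nat(h^D, h^C)| = |Hom(C, D)|.
|Hom(A, B)| = 6, |Hom(C, D)| = 4.
|Nat(h^B, h^A) x Nat(h^D, h^C)| = 6 * 4 = 24

24


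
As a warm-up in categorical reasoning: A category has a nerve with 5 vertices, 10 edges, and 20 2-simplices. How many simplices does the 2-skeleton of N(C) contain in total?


The 2-skeleton of the nerve N(C) consists of simplices in dimensions 0, 1, 2:
  |N(C)_0| = 5 (objects)
  |N(C)_1| = 10 (morphisms)
  |N(C)_2| = 20 (composable pairs)
Total = 5 + 10 + 20 = 35

35


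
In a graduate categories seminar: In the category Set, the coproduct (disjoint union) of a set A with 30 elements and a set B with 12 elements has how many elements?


In Set, the coproduct A + B is the disjoint union.
|A + B| = |A| + |B| = 30 + 12 = 42

42


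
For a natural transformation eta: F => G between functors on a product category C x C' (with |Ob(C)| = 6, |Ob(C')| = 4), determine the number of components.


A natural transformation eta: F => G assigns one component morphism per
object of the domain category.
The domain is the product category C x C', so
|Ob(C x C')| = |Ob(C)| * |Ob(C')| = 6 * 4 = 24.
Therefore eta has 24 component morphisms.

24


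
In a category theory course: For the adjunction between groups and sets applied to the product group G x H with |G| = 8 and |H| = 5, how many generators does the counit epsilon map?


The counit epsilon_K: F(U(K)) -> K of the Free-Forgetful adjunction
maps |K| generators of F(U(K)) into K. For K = G x H (the product group),
|G x H| = |G| * |H|.
Total generators mapped = 8 * 5 = 40.

40


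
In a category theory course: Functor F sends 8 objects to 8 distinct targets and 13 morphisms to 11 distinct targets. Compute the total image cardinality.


The image of F consists of distinct objects and distinct morphisms.
|Im(F)| on objects = 8
|Im(F)| on morphisms = 11
Total image cardinality = 8 + 11 = 19

19


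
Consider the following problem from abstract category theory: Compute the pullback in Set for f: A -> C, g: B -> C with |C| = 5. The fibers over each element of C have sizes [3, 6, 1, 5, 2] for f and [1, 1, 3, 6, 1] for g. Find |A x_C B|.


The pullback A x_C B consists of pairs (a, b) with f(a) = g(b).
For each element c in C, the fiber product has |f^-1(c)| * |g^-1(c)| elements.
Summing over C: 3 * 1 + 6 * 1 + 1 * 3 + 5 * 6 + 2 * 1
= 3 + 6 + 3 + 30 + 2 = 44

44


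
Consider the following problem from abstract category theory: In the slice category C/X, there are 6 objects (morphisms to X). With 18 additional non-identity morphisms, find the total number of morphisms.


In the slice category C/X, objects are morphisms to X.
Identity morphisms: 6 (one per object of C/X).
Non-identity morphisms: 18.
Total = 6 + 18 = 24

24


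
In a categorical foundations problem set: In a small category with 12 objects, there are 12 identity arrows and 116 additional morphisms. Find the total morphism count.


Each object has an identity morphism, giving 12 identities.
Adding the 116 non-identity morphisms:
Total = 12 + 116 = 128

128


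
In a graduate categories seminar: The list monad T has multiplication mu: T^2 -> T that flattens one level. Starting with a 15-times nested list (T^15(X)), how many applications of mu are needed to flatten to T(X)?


Each application of mu: T^2 -> T removes one layer of nesting.
Starting at depth 15 (i.e., T^15(X)), we need to reach T(X).
Number of mu applications = 15 - 1 = 14

14


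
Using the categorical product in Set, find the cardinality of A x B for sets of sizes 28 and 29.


In Set, the product A x B is the Cartesian product.
By the universal property, |A x B| = |A| * |B|.
|A x B| = 28 * 29 = 812

812


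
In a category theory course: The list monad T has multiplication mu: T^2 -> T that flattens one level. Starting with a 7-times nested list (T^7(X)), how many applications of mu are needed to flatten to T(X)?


Each application of mu: T^2 -> T removes one layer of nesting.
Starting at depth 7 (i.e., T^7(X)), we need to reach T(X).
Number of mu applications = 7 - 1 = 6

6


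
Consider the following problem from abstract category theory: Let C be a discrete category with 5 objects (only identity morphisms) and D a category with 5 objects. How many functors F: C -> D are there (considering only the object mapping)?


A functor from a discrete category C to D is determined by
where each object maps. Each of the 5 objects of C can map
to any of the 5 objects of D independently.
Number of functors = 5^5 = 3125

3125


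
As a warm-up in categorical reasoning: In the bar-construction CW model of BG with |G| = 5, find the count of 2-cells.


In the bar-construction CW model of BG, the n-cells are indexed by
n-tuples [g_1|...|g_n] of non-identity elements of G (degenerate
simplices with some g_i = e do not contribute cells), so there are
(|G| - 1)^n n-cells.
For dim = 2 with |G| = 5:
cells = (5 - 1)^2 = 4^2 = 16

16


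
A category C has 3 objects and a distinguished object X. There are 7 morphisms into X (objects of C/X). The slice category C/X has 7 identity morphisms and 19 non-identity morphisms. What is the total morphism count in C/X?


In the slice category C/X, objects are morphisms to X.
Identity morphisms: 7 (one per object of C/X).
Non-identity morphisms: 19.
Total = 7 + 19 = 26

26


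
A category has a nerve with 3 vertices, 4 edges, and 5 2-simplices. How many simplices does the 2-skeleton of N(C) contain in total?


The 2-skeleton of the nerve N(C) consists of simplices in dimensions 0, 1, 2:
  |N(C)_0| = 3 (objects)
  |N(C)_1| = 4 (morphisms)
  |N(C)_2| = 5 (composable pairs)
Total = 3 + 4 + 5 = 12

12


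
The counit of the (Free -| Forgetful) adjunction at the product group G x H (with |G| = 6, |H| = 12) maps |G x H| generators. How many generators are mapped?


The counit epsilon_K: F(U(K)) -> K of the Free-Forgetful adjunction
maps |K| generators of F(U(K)) into K. For K = G x H (the product group),
|G x H| = |G| * |H|.
Total generators mapped = 6 * 12 = 72.

72


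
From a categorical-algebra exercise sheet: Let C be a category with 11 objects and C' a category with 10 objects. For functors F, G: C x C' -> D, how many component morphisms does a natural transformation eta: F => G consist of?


A natural transformation eta: F => G assigns one component morphism per
object of the domain category.
The domain is the product category C x C', so
|Ob(C x C')| = |Ob(C)| * |Ob(C')| = 11 * 10 = 110.
Therefore eta has 110 component morphisms.

110


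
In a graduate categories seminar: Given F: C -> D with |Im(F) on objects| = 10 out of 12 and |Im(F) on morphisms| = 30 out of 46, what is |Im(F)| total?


The image of F consists of distinct objects and distinct morphisms.
|Im(F)| on objects = 10
|Im(F)| on morphisms = 30
Total image cardinality = 10 + 30 = 40

40


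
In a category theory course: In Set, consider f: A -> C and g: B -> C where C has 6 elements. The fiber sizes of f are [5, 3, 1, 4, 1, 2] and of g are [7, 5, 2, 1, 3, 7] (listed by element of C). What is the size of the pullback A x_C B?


The pullback A x_C B consists of pairs (a, b) with f(a) = g(b).
For each element c in C, the fiber product has |f^-1(c)| * |g^-1(c)| elements.
Summing over C: 5 * 7 + 3 * 5 + 1 * 2 + 4 * 1 + 1 * 3 + 2 * 7
= 35 + 15 + 2 + 4 + 3 + 14 = 73

73


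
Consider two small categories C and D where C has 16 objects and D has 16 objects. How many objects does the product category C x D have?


The product category C x D has objects that are pairs (c, d).
Number of pairs = |Ob(C)| * |Ob(D)| = 16 * 16 = 256

256


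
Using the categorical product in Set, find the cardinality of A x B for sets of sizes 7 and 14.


In Set, the product A x B is the Cartesian product.
By the universal property, |A x B| = |A| * |B|.
|A x B| = 7 * 14 = 98

98


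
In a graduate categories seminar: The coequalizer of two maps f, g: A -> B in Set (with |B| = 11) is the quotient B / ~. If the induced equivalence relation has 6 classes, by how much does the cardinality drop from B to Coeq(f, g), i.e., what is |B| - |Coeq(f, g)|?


The coequalizer Coeq(f, g) = B / ~ has one element per equivalence class.
|B| = 11, |Coeq(f, g)| = 6.
|B| - |Coeq(f, g)| = 11 - 6 = 5.

5


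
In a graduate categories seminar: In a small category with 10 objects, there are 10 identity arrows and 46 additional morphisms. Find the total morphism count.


Each object has an identity morphism, giving 10 identities.
Adding the 46 non-identity morphisms:
Total = 10 + 46 = 56

56


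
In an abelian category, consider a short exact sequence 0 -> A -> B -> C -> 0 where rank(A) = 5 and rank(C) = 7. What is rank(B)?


For a short exact sequence 0 -> A -> B -> C -> 0,
rank is additive: rank(B) = rank(A) + rank(C).
rank(B) = 5 + 7 = 12

12


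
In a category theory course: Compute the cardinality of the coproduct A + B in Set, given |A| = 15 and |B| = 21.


In Set, the coproduct A + B is the disjoint union.
|A + B| = |A| + |B| = 15 + 21 = 36

36


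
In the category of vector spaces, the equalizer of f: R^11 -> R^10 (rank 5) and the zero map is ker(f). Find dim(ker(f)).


The equalizer of f and the zero map is ker(f).
By the rank-nullity theorem: dim(ker(f)) = dim(domain) - rank(f).
dim(ker(f)) = 11 - 5 = 6

6


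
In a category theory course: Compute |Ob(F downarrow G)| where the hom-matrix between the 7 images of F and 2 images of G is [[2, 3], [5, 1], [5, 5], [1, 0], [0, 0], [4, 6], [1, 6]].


Objects of (F downarrow G) are triples (a, b, h: F(a)->G(b)).
The count equals the sum of all entries in the hom-matrix.
sum(row 0) = 5
sum(row 1) = 6
sum(row 2) = 10
sum(row 3) = 1
sum(row 4) = 0
sum(row 5) = 10
sum(row 6) = 7
Grand total = 39

39


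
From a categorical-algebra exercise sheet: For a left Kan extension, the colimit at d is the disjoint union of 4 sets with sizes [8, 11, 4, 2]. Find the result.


Pointwise, the left Kan extension (Lan_F H)(d) is the colimit, indexed
by the comma category (F downarrow d), of H composed with the
projection (F downarrow d) -> C. Here that colimit is given
as a coproduct (disjoint union) of sets, so its cardinality is the
sum of the sizes of the summands.
Coproduct of sets with sizes: 8 + 11 + 4 + 2
= 25

25


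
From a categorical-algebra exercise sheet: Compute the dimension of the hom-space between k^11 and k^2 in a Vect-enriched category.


In Vect-enriched categories, Hom(k^n, k^m) is the space of m x n matrices.
dim(Hom(k^11, k^2)) = 2 * 11 = 22

22


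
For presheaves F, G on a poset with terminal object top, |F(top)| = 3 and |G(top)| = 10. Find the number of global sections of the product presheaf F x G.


Global sections of a presheaf on a poset with terminal top satisfy
Gamma(H) ~ H(top). Presheaves admit pointwise products, so
(F x G)(top) = F(top) x G(top) (Cartesian product).
|Gamma(F x G)| = |F(top)| * |G(top)| = 3 * 10 = 30.

30


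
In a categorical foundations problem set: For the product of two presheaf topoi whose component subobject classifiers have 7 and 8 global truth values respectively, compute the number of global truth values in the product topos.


In a product of presheaf topoi E_1 x E_2, the subobject classifier
is Omega = Omega_1 x Omega_2 (componentwise), so
|Omega(top)| = |Omega_1(top_1)| * |Omega_2(top_2)|.
= 7 * 8 = 56.

56


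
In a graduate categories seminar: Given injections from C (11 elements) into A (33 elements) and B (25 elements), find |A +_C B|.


The pushout A +_C B identifies the images of C in A and B.
|A +_C B| = |A| + |B| - |C| (for injections).
= 33 + 25 - 11 = 47

47


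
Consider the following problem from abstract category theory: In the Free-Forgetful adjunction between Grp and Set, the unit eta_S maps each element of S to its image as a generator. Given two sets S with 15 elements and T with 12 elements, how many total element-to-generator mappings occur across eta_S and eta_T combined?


The unit eta_X: X -> U(F(X)) of the Free-Forgetful adjunction
maps each element of X to a generator of F(X). For X = S + T (disjoint
union in Set), |S + T| = |S| + |T|.
Total mappings = 15 + 12 = 27.

27


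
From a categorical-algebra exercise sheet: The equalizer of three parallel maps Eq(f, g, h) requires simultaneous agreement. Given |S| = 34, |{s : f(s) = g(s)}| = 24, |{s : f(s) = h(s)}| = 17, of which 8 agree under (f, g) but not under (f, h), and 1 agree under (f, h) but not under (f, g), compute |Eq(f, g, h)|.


Eq(f, g, h) is the triple-agreement set: points in S where all three
maps take the same value. Using inclusion-exclusion on the pairwise data:
Pair (f, g) agrees on 24 points; pair (f, h) on 17 points.
Points agreeing under (f, g) but not (f, h) = 8; under (f, h) but not (f, g) = 1.
Triple-agreement = agreement-in-(f, g) minus points that agree under (f, g) but not (f, h):
|Eq(f, g, h)| = 24 - 8 = 16
(cross-check via (f, h): 17 - 1 = 16.)

16
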